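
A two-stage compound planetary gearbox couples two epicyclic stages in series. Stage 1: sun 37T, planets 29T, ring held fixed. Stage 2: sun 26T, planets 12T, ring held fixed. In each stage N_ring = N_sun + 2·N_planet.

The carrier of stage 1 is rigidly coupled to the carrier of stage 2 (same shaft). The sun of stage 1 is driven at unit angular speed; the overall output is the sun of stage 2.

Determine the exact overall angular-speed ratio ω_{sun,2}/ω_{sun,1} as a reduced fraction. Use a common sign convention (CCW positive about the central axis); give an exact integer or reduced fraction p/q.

703/858

Stage 1: N_ring = 37 + 2·29 = 95
Stage 1: 37(ω_s−ω_c) = −95(ω_r−ω_c),  ω_r=0, ω_s=1
Stage 1: 37(1−ω_c) = −95(0−ω_c)  ⇒  132ω_c = 37  ⇒  ω_c = 37/132
  ⇒ ω_c¹/ω_s¹ = 37/132
Stage 2: N_ring = 26 + 2·12 = 50
Stage 2: 26(ω_s−ω_c) = −50(ω_r−ω_c),  ω_r=0, ω_c=1
Stage 2: ω_s = 1 − (50/26)(0−1) = 38/13
  ⇒ ω_s²/ω_c² = 38/13
Coupling ω_c² = ω_c¹ ⇒ overall = 37/132 × 38/13 = 703/858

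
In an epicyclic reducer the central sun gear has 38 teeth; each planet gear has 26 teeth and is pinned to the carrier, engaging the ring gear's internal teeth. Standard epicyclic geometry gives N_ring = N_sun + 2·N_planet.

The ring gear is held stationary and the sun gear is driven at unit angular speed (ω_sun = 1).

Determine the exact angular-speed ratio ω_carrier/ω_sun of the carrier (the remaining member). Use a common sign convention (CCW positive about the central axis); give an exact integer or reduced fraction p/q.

19/64

N_ring = 38 + 2·26 = 90
38(ω_s−ω_c) = −90(ω_r−ω_c),  ω_r=0, ω_s=1
38(1−ω_c) = −90(0−ω_c)  ⇒  128ω_c = 38  ⇒  ω_c = 19/64
ω_c/ω_s = 19/64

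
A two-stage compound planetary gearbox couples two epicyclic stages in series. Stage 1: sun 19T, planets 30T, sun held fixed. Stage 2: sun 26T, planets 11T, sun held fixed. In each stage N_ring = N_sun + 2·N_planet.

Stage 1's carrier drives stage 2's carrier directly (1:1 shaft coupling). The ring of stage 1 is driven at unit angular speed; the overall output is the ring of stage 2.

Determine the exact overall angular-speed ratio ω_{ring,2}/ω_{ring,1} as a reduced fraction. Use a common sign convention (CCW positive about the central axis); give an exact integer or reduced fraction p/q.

2923/2352

Stage 1: N_ring = 19 + 2·30 = 79
Stage 1: 19(ω_s−ω_c) = −79(ω_r−ω_c),  ω_s=0, ω_r=1
Stage 1: 19(0−ω_c) = −79(1−ω_c)  ⇒  98ω_c = 79  ⇒  ω_c = 79/98
  ⇒ ω_c¹/ω_r¹ = 79/98
Stage 2: N_ring = 26 + 2·11 = 48
Stage 2: 26(ω_s−ω_c) = −48(ω_r−ω_c),  ω_s=0, ω_c=1
Stage 2: ω_r = 1 − (26/48)(0−1) = 37/24
  ⇒ ω_r²/ω_c² = 37/24
Coupling ω_c² = ω_c¹ ⇒ overall = 79/98 × 37/24 = 2923/2352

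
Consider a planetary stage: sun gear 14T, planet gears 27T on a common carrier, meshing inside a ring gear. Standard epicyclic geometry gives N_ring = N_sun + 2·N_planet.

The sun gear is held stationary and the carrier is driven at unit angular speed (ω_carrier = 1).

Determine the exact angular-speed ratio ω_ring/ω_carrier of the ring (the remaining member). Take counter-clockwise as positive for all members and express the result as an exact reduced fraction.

N_ring = 14 + 2·27 = 68
14(ω_s−ω_c) = −68(ω_r−ω_c),  ω_s=0, ω_c=1
ω_r = 1 − (14/68)(0−1) = 41/34
ω_r/ω_c = 41/34

41/34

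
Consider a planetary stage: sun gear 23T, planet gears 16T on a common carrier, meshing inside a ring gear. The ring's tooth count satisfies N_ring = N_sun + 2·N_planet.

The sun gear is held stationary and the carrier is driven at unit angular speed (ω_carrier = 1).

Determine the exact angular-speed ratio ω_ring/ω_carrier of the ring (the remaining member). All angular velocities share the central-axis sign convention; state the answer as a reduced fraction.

78/55

N_ring = 23 + 2·16 = 55
23(ω_s−ω_c) = −55(ω_r−ω_c),  ω_s=0, ω_c=1
ω_r = 1 − (23/55)(0−1) = 78/55
ω_r/ω_c = 78/55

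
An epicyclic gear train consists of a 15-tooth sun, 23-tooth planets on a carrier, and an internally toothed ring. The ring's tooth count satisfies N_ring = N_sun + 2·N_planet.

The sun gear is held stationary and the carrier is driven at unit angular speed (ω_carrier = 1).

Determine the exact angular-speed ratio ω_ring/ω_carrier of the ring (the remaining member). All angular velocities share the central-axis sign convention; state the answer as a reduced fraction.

N_ring = 15 + 2·23 = 61
15(ω_s−ω_c) = −61(ω_r−ω_c),  ω_s=0, ω_c=1
ω_r = 1 − (15/61)(0−1) = 76/61
ω_r/ω_c = 76/61

76/61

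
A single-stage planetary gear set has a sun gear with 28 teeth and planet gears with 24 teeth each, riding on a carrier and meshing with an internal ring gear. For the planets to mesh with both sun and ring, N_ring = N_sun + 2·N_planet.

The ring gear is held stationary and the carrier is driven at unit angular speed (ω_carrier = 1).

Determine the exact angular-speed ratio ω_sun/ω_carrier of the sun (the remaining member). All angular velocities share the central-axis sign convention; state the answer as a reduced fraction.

N_ring = 28 + 2·24 = 76
28(ω_s−ω_c) = −76(ω_r−ω_c),  ω_r=0, ω_c=1
ω_s = 1 − (76/28)(0−1) = 26/7
ω_s/ω_c = 26/7

26/7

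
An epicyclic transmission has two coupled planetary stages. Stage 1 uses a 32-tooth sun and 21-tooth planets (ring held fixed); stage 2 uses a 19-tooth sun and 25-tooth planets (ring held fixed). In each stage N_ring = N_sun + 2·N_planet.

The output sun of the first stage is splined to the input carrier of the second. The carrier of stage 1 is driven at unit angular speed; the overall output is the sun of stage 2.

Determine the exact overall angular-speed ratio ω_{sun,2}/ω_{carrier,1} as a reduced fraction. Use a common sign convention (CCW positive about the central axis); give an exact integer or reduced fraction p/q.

583/38

Stage 1: N_ring = 32 + 2·21 = 74
Stage 1: 32(ω_s−ω_c) = −74(ω_r−ω_c),  ω_r=0, ω_c=1
Stage 1: ω_s = 1 − (74/32)(0−1) = 53/16
  ⇒ ω_s¹/ω_c¹ = 53/16
Stage 2: N_ring = 19 + 2·25 = 69
Stage 2: 19(ω_s−ω_c) = −69(ω_r−ω_c),  ω_r=0, ω_c=1
Stage 2: ω_s = 1 − (69/19)(0−1) = 88/19
  ⇒ ω_s²/ω_c² = 88/19
Coupling ω_c² = ω_s¹ ⇒ overall = 53/16 × 88/19 = 583/38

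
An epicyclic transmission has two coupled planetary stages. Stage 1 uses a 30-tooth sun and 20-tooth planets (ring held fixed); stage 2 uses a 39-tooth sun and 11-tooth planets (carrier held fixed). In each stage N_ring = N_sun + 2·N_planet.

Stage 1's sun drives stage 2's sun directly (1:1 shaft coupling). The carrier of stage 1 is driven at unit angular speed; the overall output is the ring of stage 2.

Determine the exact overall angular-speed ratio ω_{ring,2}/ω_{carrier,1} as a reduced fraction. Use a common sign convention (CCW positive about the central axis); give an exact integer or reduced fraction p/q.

Stage 1: N_ring = 30 + 2·20 = 70
Stage 1: 30(ω_s−ω_c) = −70(ω_r−ω_c),  ω_r=0, ω_c=1
Stage 1: ω_s = 1 − (70/30)(0−1) = 10/3
  ⇒ ω_s¹/ω_c¹ = 10/3
Stage 2: N_ring = 39 + 2·11 = 61
Stage 2: 39(ω_s−ω_c) = −61(ω_r−ω_c),  ω_c=0, ω_s=1
Stage 2: ω_r = 0 − (39/61)(1−0) = -39/61
  ⇒ ω_r²/ω_s² = -39/61
Coupling ω_s² = ω_s¹ ⇒ overall = 10/3 × -39/61 = -130/61

-130/61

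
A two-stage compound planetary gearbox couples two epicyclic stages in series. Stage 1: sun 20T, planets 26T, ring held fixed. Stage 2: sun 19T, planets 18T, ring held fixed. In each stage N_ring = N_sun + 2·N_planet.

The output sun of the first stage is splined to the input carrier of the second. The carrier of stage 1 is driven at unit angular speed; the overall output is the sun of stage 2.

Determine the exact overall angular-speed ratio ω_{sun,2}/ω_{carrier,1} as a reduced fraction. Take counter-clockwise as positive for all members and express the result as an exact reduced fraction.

1702/95

Stage 1: N_ring = 20 + 2·26 = 72
Stage 1: 20(ω_s−ω_c) = −72(ω_r−ω_c),  ω_r=0, ω_c=1
Stage 1: ω_s = 1 − (72/20)(0−1) = 23/5
  ⇒ ω_s¹/ω_c¹ = 23/5
Stage 2: N_ring = 19 + 2·18 = 55
Stage 2: 19(ω_s−ω_c) = −55(ω_r−ω_c),  ω_r=0, ω_c=1
Stage 2: ω_s = 1 − (55/19)(0−1) = 74/19
  ⇒ ω_s²/ω_c² = 74/19
Coupling ω_c² = ω_s¹ ⇒ overall = 23/5 × 74/19 = 1702/95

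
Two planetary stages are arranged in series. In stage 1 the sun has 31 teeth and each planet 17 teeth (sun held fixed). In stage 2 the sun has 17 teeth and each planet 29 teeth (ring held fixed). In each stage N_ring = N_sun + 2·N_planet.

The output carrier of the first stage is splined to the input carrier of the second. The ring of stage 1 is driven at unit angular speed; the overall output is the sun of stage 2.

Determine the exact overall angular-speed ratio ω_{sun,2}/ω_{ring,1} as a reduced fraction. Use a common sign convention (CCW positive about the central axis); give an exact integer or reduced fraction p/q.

1495/408

Stage 1: N_ring = 31 + 2·17 = 65
Stage 1: 31(ω_s−ω_c) = −65(ω_r−ω_c),  ω_s=0, ω_r=1
Stage 1: 31(0−ω_c) = −65(1−ω_c)  ⇒  96ω_c = 65  ⇒  ω_c = 65/96
  ⇒ ω_c¹/ω_r¹ = 65/96
Stage 2: N_ring = 17 + 2·29 = 75
Stage 2: 17(ω_s−ω_c) = −75(ω_r−ω_c),  ω_r=0, ω_c=1
Stage 2: ω_s = 1 − (75/17)(0−1) = 92/17
  ⇒ ω_s²/ω_c² = 92/17
Coupling ω_c² = ω_c¹ ⇒ overall = 65/96 × 92/17 = 1495/408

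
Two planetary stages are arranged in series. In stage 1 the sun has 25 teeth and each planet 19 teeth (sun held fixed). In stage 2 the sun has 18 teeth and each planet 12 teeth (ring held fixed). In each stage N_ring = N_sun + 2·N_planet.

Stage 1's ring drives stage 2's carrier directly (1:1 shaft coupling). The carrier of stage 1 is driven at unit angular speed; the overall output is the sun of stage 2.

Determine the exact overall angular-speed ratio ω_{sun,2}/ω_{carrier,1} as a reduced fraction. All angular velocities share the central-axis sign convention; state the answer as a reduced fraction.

880/189

Stage 1: N_ring = 25 + 2·19 = 63
Stage 1: 25(ω_s−ω_c) = −63(ω_r−ω_c),  ω_s=0, ω_c=1
Stage 1: ω_r = 1 − (25/63)(0−1) = 88/63
  ⇒ ω_r¹/ω_c¹ = 88/63
Stage 2: N_ring = 18 + 2·12 = 42
Stage 2: 18(ω_s−ω_c) = −42(ω_r−ω_c),  ω_r=0, ω_c=1
Stage 2: ω_s = 1 − (42/18)(0−1) = 10/3
  ⇒ ω_s²/ω_c² = 10/3
Coupling ω_c² = ω_r¹ ⇒ overall = 88/63 × 10/3 = 880/189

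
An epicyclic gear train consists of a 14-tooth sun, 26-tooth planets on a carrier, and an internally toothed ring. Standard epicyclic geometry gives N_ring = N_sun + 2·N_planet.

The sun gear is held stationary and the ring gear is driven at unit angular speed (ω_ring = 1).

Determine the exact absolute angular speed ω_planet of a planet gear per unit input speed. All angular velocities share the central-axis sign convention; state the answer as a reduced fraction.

33/26

N_ring = 14 + 2·26 = 66
14(ω_s−ω_c) = −66(ω_r−ω_c),  ω_s=0, ω_r=1
14(0−ω_c) = −66(1−ω_c)  ⇒  80ω_c = 66  ⇒  ω_c = 33/40
sun–planet: 14·(0−33/40) = −26·(ω_p−ω_c)  ⇒  ω_p−ω_c = −(14/26)·(-33/40) = 231/520
ω_p = 33/40 + 231/520 = 33/26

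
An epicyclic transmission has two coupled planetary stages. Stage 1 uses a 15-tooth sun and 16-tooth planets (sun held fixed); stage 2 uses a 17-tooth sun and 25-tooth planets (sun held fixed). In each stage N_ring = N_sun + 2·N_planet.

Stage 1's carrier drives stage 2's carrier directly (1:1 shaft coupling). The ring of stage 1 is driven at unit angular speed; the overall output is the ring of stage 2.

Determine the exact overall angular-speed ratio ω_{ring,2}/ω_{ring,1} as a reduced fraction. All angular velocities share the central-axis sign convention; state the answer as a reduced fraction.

Stage 1: N_ring = 15 + 2·16 = 47
Stage 1: 15(ω_s−ω_c) = −47(ω_r−ω_c),  ω_s=0, ω_r=1
Stage 1: 15(0−ω_c) = −47(1−ω_c)  ⇒  62ω_c = 47  ⇒  ω_c = 47/62
  ⇒ ω_c¹/ω_r¹ = 47/62
Stage 2: N_ring = 17 + 2·25 = 67
Stage 2: 17(ω_s−ω_c) = −67(ω_r−ω_c),  ω_s=0, ω_c=1
Stage 2: ω_r = 1 − (17/67)(0−1) = 84/67
  ⇒ ω_r²/ω_c² = 84/67
Coupling ω_c² = ω_c¹ ⇒ overall = 47/62 × 84/67 = 1974/2077

1974/2077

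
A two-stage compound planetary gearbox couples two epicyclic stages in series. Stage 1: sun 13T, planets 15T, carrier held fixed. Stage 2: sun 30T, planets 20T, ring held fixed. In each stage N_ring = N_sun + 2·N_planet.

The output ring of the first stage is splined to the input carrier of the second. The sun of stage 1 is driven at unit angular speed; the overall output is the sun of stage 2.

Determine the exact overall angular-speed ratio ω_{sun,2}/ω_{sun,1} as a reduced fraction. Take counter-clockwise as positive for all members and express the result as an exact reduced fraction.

-130/129

Stage 1: N_ring = 13 + 2·15 = 43
Stage 1: 13(ω_s−ω_c) = −43(ω_r−ω_c),  ω_c=0, ω_s=1
Stage 1: ω_r = 0 − (13/43)(1−0) = -13/43
  ⇒ ω_r¹/ω_s¹ = -13/43
Stage 2: N_ring = 30 + 2·20 = 70
Stage 2: 30(ω_s−ω_c) = −70(ω_r−ω_c),  ω_r=0, ω_c=1
Stage 2: ω_s = 1 − (70/30)(0−1) = 10/3
  ⇒ ω_s²/ω_c² = 10/3
Coupling ω_c² = ω_r¹ ⇒ overall = -13/43 × 10/3 = -130/129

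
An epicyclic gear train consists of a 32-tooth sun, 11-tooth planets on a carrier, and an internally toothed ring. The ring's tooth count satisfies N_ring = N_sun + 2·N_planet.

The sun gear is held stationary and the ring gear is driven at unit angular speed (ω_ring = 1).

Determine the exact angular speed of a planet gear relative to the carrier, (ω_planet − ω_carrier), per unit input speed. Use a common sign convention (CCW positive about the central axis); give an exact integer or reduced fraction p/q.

864/473

N_ring = 32 + 2·11 = 54
32(ω_s−ω_c) = −54(ω_r−ω_c),  ω_s=0, ω_r=1
32(0−ω_c) = −54(1−ω_c)  ⇒  86ω_c = 54  ⇒  ω_c = 27/43
sun–planet: 32·(0−27/43) = −11·(ω_p−ω_c)  ⇒  ω_p−ω_c = −(32/11)·(-27/43) = 864/473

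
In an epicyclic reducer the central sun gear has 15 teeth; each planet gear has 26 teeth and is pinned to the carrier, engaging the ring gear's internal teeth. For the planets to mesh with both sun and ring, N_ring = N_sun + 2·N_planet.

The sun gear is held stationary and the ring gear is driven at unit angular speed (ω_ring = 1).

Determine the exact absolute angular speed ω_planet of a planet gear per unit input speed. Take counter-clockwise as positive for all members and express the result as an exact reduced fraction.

N_ring = 15 + 2·26 = 67
15(ω_s−ω_c) = −67(ω_r−ω_c),  ω_s=0, ω_r=1
15(0−ω_c) = −67(1−ω_c)  ⇒  82ω_c = 67  ⇒  ω_c = 67/82
sun–planet: 15·(0−67/82) = −26·(ω_p−ω_c)  ⇒  ω_p−ω_c = −(15/26)·(-67/82) = 1005/2132
ω_p = 67/82 + 1005/2132 = 67/52

67/52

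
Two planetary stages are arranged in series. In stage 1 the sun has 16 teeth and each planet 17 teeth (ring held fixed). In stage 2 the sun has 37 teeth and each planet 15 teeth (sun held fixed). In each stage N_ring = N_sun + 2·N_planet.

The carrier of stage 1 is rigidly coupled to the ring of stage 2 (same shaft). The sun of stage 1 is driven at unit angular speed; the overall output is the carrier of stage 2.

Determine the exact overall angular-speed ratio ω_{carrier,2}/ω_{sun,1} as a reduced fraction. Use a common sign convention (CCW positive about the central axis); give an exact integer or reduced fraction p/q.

67/429

Stage 1: N_ring = 16 + 2·17 = 50
Stage 1: 16(ω_s−ω_c) = −50(ω_r−ω_c),  ω_r=0, ω_s=1
Stage 1: 16(1−ω_c) = −50(0−ω_c)  ⇒  66ω_c = 16  ⇒  ω_c = 8/33
  ⇒ ω_c¹/ω_s¹ = 8/33
Stage 2: N_ring = 37 + 2·15 = 67
Stage 2: 37(ω_s−ω_c) = −67(ω_r−ω_c),  ω_s=0, ω_r=1
Stage 2: 37(0−ω_c) = −67(1−ω_c)  ⇒  104ω_c = 67  ⇒  ω_c = 67/104
  ⇒ ω_c²/ω_r² = 67/104
Coupling ω_r² = ω_c¹ ⇒ overall = 8/33 × 67/104 = 67/429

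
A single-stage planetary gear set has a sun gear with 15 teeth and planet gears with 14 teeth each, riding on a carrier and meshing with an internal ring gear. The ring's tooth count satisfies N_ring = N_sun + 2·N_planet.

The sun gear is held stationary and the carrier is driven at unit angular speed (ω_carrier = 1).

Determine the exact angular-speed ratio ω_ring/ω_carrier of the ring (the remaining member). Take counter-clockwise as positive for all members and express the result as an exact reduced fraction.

58/43

N_ring = 15 + 2·14 = 43
15(ω_s−ω_c) = −43(ω_r−ω_c),  ω_s=0, ω_c=1
ω_r = 1 − (15/43)(0−1) = 58/43
ω_r/ω_c = 58/43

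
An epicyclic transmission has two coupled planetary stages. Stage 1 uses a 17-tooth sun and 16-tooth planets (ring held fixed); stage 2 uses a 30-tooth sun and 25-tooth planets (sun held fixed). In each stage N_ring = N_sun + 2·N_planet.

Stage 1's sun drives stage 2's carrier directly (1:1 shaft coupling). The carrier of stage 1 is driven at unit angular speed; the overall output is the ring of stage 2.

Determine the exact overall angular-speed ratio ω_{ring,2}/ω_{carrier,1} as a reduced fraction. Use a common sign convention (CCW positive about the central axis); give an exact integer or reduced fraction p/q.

363/68

Stage 1: N_ring = 17 + 2·16 = 49
Stage 1: 17(ω_s−ω_c) = −49(ω_r−ω_c),  ω_r=0, ω_c=1
Stage 1: ω_s = 1 − (49/17)(0−1) = 66/17
  ⇒ ω_s¹/ω_c¹ = 66/17
Stage 2: N_ring = 30 + 2·25 = 80
Stage 2: 30(ω_s−ω_c) = −80(ω_r−ω_c),  ω_s=0, ω_c=1
Stage 2: ω_r = 1 − (30/80)(0−1) = 11/8
  ⇒ ω_r²/ω_c² = 11/8
Coupling ω_c² = ω_s¹ ⇒ overall = 66/17 × 11/8 = 363/68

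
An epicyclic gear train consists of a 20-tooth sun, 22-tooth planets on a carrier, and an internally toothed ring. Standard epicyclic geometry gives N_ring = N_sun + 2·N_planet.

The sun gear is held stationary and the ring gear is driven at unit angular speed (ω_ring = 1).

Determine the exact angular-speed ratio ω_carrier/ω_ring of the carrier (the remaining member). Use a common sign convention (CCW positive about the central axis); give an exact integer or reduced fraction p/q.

16/21

N_ring = 20 + 2·22 = 64
20(ω_s−ω_c) = −64(ω_r−ω_c),  ω_s=0, ω_r=1
20(0−ω_c) = −64(1−ω_c)  ⇒  84ω_c = 64  ⇒  ω_c = 16/21
ω_c/ω_r = 16/21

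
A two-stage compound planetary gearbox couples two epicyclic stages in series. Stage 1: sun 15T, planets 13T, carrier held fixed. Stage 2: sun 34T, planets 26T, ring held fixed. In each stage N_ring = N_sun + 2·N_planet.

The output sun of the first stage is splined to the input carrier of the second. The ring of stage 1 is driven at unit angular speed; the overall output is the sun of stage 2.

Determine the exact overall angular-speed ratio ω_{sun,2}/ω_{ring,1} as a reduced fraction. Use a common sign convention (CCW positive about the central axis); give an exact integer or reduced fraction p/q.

-164/17

Stage 1: N_ring = 15 + 2·13 = 41
Stage 1: 15(ω_s−ω_c) = −41(ω_r−ω_c),  ω_c=0, ω_r=1
Stage 1: ω_s = 0 − (41/15)(1−0) = -41/15
  ⇒ ω_s¹/ω_r¹ = -41/15
Stage 2: N_ring = 34 + 2·26 = 86
Stage 2: 34(ω_s−ω_c) = −86(ω_r−ω_c),  ω_r=0, ω_c=1
Stage 2: ω_s = 1 − (86/34)(0−1) = 60/17
  ⇒ ω_s²/ω_c² = 60/17
Coupling ω_c² = ω_s¹ ⇒ overall = -41/15 × 60/17 = -164/17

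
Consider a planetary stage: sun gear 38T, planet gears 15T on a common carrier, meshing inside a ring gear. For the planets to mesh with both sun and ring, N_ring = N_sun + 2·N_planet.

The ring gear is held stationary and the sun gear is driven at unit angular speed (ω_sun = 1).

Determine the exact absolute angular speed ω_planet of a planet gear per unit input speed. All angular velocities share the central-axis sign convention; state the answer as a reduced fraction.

-19/15

N_ring = 38 + 2·15 = 68
38(ω_s−ω_c) = −68(ω_r−ω_c),  ω_r=0, ω_s=1
38(1−ω_c) = −68(0−ω_c)  ⇒  106ω_c = 38  ⇒  ω_c = 19/53
sun–planet: 38·(1−19/53) = −15·(ω_p−ω_c)  ⇒  ω_p−ω_c = −(38/15)·(34/53) = -1292/795
ω_p = 19/53 − 1292/795 = -19/15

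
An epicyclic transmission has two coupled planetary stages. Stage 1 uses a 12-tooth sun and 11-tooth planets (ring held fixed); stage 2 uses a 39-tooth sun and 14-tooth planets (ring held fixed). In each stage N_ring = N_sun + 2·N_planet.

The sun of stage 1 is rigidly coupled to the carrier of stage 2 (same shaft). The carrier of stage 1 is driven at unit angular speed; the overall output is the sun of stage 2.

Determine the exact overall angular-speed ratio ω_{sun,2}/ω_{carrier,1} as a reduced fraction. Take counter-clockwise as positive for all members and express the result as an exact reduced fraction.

1219/117

Stage 1: N_ring = 12 + 2·11 = 34
Stage 1: 12(ω_s−ω_c) = −34(ω_r−ω_c),  ω_r=0, ω_c=1
Stage 1: ω_s = 1 − (34/12)(0−1) = 23/6
  ⇒ ω_s¹/ω_c¹ = 23/6
Stage 2: N_ring = 39 + 2·14 = 67
Stage 2: 39(ω_s−ω_c) = −67(ω_r−ω_c),  ω_r=0, ω_c=1
Stage 2: ω_s = 1 − (67/39)(0−1) = 106/39
  ⇒ ω_s²/ω_c² = 106/39
Coupling ω_c² = ω_s¹ ⇒ overall = 23/6 × 106/39 = 1219/117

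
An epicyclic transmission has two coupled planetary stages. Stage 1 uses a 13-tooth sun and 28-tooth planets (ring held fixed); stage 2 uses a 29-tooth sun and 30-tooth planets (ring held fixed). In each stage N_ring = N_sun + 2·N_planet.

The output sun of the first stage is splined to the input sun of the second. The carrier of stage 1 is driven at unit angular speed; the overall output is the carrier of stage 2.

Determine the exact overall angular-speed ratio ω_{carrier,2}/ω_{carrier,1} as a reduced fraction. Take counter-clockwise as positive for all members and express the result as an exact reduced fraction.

Stage 1: N_ring = 13 + 2·28 = 69
Stage 1: 13(ω_s−ω_c) = −69(ω_r−ω_c),  ω_r=0, ω_c=1
Stage 1: ω_s = 1 − (69/13)(0−1) = 82/13
  ⇒ ω_s¹/ω_c¹ = 82/13
Stage 2: N_ring = 29 + 2·30 = 89
Stage 2: 29(ω_s−ω_c) = −89(ω_r−ω_c),  ω_r=0, ω_s=1
Stage 2: 29(1−ω_c) = −89(0−ω_c)  ⇒  118ω_c = 29  ⇒  ω_c = 29/118
  ⇒ ω_c²/ω_s² = 29/118
Coupling ω_s² = ω_s¹ ⇒ overall = 82/13 × 29/118 = 1189/767

1189/767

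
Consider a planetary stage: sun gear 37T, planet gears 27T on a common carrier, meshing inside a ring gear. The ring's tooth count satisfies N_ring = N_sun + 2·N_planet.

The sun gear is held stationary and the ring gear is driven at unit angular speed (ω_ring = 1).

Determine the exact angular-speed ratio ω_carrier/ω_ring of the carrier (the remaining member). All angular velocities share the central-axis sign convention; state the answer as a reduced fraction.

N_ring = 37 + 2·27 = 91
37(ω_s−ω_c) = −91(ω_r−ω_c),  ω_s=0, ω_r=1
37(0−ω_c) = −91(1−ω_c)  ⇒  128ω_c = 91  ⇒  ω_c = 91/128
ω_c/ω_r = 91/128

91/128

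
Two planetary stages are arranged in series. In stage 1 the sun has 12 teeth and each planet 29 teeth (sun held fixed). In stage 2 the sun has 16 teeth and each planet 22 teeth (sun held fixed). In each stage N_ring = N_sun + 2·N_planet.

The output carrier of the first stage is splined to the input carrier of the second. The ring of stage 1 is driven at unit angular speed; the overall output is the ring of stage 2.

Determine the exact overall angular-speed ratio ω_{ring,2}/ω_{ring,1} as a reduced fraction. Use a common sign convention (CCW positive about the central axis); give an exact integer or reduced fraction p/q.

Stage 1: N_ring = 12 + 2·29 = 70
Stage 1: 12(ω_s−ω_c) = −70(ω_r−ω_c),  ω_s=0, ω_r=1
Stage 1: 12(0−ω_c) = −70(1−ω_c)  ⇒  82ω_c = 70  ⇒  ω_c = 35/41
  ⇒ ω_c¹/ω_r¹ = 35/41
Stage 2: N_ring = 16 + 2·22 = 60
Stage 2: 16(ω_s−ω_c) = −60(ω_r−ω_c),  ω_s=0, ω_c=1
Stage 2: ω_r = 1 − (16/60)(0−1) = 19/15
  ⇒ ω_r²/ω_c² = 19/15
Coupling ω_c² = ω_c¹ ⇒ overall = 35/41 × 19/15 = 133/123

133/123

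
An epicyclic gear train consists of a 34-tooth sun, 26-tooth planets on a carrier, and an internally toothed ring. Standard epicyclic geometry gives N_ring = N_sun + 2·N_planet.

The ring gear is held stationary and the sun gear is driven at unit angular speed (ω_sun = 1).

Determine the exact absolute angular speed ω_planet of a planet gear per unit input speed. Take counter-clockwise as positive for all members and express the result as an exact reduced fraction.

-17/26

N_ring = 34 + 2·26 = 86
34(ω_s−ω_c) = −86(ω_r−ω_c),  ω_r=0, ω_s=1
34(1−ω_c) = −86(0−ω_c)  ⇒  120ω_c = 34  ⇒  ω_c = 17/60
sun–planet: 34·(1−17/60) = −26·(ω_p−ω_c)  ⇒  ω_p−ω_c = −(34/26)·(43/60) = -731/780
ω_p = 17/60 − 731/780 = -17/26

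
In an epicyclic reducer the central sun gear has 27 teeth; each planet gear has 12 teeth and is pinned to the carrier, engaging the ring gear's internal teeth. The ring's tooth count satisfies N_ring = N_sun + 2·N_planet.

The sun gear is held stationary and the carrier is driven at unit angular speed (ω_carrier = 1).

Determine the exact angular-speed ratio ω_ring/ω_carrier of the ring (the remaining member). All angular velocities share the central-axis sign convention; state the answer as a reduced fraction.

26/17

N_ring = 27 + 2·12 = 51
27(ω_s−ω_c) = −51(ω_r−ω_c),  ω_s=0, ω_c=1
ω_r = 1 − (27/51)(0−1) = 26/17
ω_r/ω_c = 26/17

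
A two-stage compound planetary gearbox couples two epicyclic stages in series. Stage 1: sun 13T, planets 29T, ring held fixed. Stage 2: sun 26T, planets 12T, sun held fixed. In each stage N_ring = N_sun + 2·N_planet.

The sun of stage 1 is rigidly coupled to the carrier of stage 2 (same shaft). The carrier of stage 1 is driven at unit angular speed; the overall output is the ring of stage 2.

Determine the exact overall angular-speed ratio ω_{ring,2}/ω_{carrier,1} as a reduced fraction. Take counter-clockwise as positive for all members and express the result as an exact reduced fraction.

Stage 1: N_ring = 13 + 2·29 = 71
Stage 1: 13(ω_s−ω_c) = −71(ω_r−ω_c),  ω_r=0, ω_c=1
Stage 1: ω_s = 1 − (71/13)(0−1) = 84/13
  ⇒ ω_s¹/ω_c¹ = 84/13
Stage 2: N_ring = 26 + 2·12 = 50
Stage 2: 26(ω_s−ω_c) = −50(ω_r−ω_c),  ω_s=0, ω_c=1
Stage 2: ω_r = 1 − (26/50)(0−1) = 38/25
  ⇒ ω_r²/ω_c² = 38/25
Coupling ω_c² = ω_s¹ ⇒ overall = 84/13 × 38/25 = 3192/325

3192/325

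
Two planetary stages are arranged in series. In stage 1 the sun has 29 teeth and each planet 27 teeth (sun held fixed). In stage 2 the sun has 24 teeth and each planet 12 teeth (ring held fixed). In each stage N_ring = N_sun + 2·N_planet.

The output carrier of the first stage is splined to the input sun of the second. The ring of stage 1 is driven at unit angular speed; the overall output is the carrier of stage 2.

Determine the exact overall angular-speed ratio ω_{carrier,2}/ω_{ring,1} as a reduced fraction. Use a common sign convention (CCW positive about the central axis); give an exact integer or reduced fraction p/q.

83/336

Stage 1: N_ring = 29 + 2·27 = 83
Stage 1: 29(ω_s−ω_c) = −83(ω_r−ω_c),  ω_s=0, ω_r=1
Stage 1: 29(0−ω_c) = −83(1−ω_c)  ⇒  112ω_c = 83  ⇒  ω_c = 83/112
  ⇒ ω_c¹/ω_r¹ = 83/112
Stage 2: N_ring = 24 + 2·12 = 48
Stage 2: 24(ω_s−ω_c) = −48(ω_r−ω_c),  ω_r=0, ω_s=1
Stage 2: 24(1−ω_c) = −48(0−ω_c)  ⇒  72ω_c = 24  ⇒  ω_c = 1/3
  ⇒ ω_c²/ω_s² = 1/3
Coupling ω_s² = ω_c¹ ⇒ overall = 83/112 × 1/3 = 83/336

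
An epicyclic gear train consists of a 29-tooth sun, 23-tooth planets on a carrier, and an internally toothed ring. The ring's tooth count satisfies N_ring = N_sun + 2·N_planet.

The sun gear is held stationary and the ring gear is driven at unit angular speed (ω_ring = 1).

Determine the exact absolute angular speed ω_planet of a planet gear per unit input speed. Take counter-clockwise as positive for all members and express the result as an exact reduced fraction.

N_ring = 29 + 2·23 = 75
29(ω_s−ω_c) = −75(ω_r−ω_c),  ω_s=0, ω_r=1
29(0−ω_c) = −75(1−ω_c)  ⇒  104ω_c = 75  ⇒  ω_c = 75/104
sun–planet: 29·(0−75/104) = −23·(ω_p−ω_c)  ⇒  ω_p−ω_c = −(29/23)·(-75/104) = 2175/2392
ω_p = 75/104 + 2175/2392 = 75/46

75/46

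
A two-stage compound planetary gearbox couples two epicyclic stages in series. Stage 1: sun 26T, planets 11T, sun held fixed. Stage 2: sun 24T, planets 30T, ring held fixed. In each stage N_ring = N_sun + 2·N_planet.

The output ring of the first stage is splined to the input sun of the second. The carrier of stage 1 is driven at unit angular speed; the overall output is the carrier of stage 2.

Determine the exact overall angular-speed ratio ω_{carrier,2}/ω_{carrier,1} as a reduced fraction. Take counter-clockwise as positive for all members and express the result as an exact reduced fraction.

37/108

Stage 1: N_ring = 26 + 2·11 = 48
Stage 1: 26(ω_s−ω_c) = −48(ω_r−ω_c),  ω_s=0, ω_c=1
Stage 1: ω_r = 1 − (26/48)(0−1) = 37/24
  ⇒ ω_r¹/ω_c¹ = 37/24
Stage 2: N_ring = 24 + 2·30 = 84
Stage 2: 24(ω_s−ω_c) = −84(ω_r−ω_c),  ω_r=0, ω_s=1
Stage 2: 24(1−ω_c) = −84(0−ω_c)  ⇒  108ω_c = 24  ⇒  ω_c = 2/9
  ⇒ ω_c²/ω_s² = 2/9
Coupling ω_s² = ω_r¹ ⇒ overall = 37/24 × 2/9 = 37/108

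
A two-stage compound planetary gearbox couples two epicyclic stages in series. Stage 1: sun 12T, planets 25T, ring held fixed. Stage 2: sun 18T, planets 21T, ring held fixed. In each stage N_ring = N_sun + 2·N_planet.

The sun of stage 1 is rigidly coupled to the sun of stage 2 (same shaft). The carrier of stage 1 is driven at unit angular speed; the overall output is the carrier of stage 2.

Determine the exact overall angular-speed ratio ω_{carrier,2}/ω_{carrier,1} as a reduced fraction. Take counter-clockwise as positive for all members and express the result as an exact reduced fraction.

37/26

Stage 1: N_ring = 12 + 2·25 = 62
Stage 1: 12(ω_s−ω_c) = −62(ω_r−ω_c),  ω_r=0, ω_c=1
Stage 1: ω_s = 1 − (62/12)(0−1) = 37/6
  ⇒ ω_s¹/ω_c¹ = 37/6
Stage 2: N_ring = 18 + 2·21 = 60
Stage 2: 18(ω_s−ω_c) = −60(ω_r−ω_c),  ω_r=0, ω_s=1
Stage 2: 18(1−ω_c) = −60(0−ω_c)  ⇒  78ω_c = 18  ⇒  ω_c = 3/13
  ⇒ ω_c²/ω_s² = 3/13
Coupling ω_s² = ω_s¹ ⇒ overall = 37/6 × 3/13 = 37/26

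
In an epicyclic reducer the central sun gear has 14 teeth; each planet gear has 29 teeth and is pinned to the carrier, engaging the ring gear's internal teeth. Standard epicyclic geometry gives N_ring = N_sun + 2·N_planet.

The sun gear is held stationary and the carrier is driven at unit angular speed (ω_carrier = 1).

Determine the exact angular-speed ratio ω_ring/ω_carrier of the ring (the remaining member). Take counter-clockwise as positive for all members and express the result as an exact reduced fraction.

N_ring = 14 + 2·29 = 72
14(ω_s−ω_c) = −72(ω_r−ω_c),  ω_s=0, ω_c=1
ω_r = 1 − (14/72)(0−1) = 43/36
ω_r/ω_c = 43/36

43/36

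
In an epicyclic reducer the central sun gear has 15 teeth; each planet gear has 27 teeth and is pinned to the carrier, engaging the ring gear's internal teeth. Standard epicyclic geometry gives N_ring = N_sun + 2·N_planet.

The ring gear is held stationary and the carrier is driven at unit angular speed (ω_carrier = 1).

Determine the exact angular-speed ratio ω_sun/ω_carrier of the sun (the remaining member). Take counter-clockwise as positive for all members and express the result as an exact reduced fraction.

N_ring = 15 + 2·27 = 69
15(ω_s−ω_c) = −69(ω_r−ω_c),  ω_r=0, ω_c=1
ω_s = 1 − (69/15)(0−1) = 28/5
ω_s/ω_c = 28/5

28/5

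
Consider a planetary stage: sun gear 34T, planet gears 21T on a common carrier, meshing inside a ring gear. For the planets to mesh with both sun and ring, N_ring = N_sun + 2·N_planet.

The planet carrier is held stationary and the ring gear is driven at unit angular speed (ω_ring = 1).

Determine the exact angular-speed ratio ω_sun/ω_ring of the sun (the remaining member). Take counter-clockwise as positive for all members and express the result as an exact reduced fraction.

N_ring = 34 + 2·21 = 76
34(ω_s−ω_c) = −76(ω_r−ω_c),  ω_c=0, ω_r=1
ω_s = 0 − (76/34)(1−0) = -38/17
ω_s/ω_r = -38/17

-38/17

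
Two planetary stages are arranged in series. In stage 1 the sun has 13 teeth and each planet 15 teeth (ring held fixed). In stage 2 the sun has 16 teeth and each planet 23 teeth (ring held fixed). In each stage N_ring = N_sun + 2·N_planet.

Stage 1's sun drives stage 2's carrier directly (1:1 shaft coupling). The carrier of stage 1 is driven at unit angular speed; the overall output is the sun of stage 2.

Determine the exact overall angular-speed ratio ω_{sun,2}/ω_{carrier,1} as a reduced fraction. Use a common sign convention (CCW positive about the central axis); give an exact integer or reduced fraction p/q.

Stage 1: N_ring = 13 + 2·15 = 43
Stage 1: 13(ω_s−ω_c) = −43(ω_r−ω_c),  ω_r=0, ω_c=1
Stage 1: ω_s = 1 − (43/13)(0−1) = 56/13
  ⇒ ω_s¹/ω_c¹ = 56/13
Stage 2: N_ring = 16 + 2·23 = 62
Stage 2: 16(ω_s−ω_c) = −62(ω_r−ω_c),  ω_r=0, ω_c=1
Stage 2: ω_s = 1 − (62/16)(0−1) = 39/8
  ⇒ ω_s²/ω_c² = 39/8
Coupling ω_c² = ω_s¹ ⇒ overall = 56/13 × 39/8 = 21

21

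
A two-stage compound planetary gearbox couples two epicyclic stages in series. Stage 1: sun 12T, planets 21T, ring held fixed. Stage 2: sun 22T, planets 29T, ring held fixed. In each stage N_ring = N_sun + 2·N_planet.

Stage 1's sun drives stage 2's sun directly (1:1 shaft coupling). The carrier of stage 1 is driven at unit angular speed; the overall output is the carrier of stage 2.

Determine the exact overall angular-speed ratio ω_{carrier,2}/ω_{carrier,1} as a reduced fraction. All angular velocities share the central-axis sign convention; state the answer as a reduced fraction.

Stage 1: N_ring = 12 + 2·21 = 54
Stage 1: 12(ω_s−ω_c) = −54(ω_r−ω_c),  ω_r=0, ω_c=1
Stage 1: ω_s = 1 − (54/12)(0−1) = 11/2
  ⇒ ω_s¹/ω_c¹ = 11/2
Stage 2: N_ring = 22 + 2·29 = 80
Stage 2: 22(ω_s−ω_c) = −80(ω_r−ω_c),  ω_r=0, ω_s=1
Stage 2: 22(1−ω_c) = −80(0−ω_c)  ⇒  102ω_c = 22  ⇒  ω_c = 11/51
  ⇒ ω_c²/ω_s² = 11/51
Coupling ω_s² = ω_s¹ ⇒ overall = 11/2 × 11/51 = 121/102

121/102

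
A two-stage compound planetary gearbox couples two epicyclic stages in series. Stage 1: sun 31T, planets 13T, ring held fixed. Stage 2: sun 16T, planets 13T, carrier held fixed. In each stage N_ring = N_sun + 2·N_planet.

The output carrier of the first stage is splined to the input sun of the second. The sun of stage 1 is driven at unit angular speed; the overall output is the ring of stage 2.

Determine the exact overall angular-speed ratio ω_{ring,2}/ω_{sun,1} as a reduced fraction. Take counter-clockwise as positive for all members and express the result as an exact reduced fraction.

Stage 1: N_ring = 31 + 2·13 = 57
Stage 1: 31(ω_s−ω_c) = −57(ω_r−ω_c),  ω_r=0, ω_s=1
Stage 1: 31(1−ω_c) = −57(0−ω_c)  ⇒  88ω_c = 31  ⇒  ω_c = 31/88
  ⇒ ω_c¹/ω_s¹ = 31/88
Stage 2: N_ring = 16 + 2·13 = 42
Stage 2: 16(ω_s−ω_c) = −42(ω_r−ω_c),  ω_c=0, ω_s=1
Stage 2: ω_r = 0 − (16/42)(1−0) = -8/21
  ⇒ ω_r²/ω_s² = -8/21
Coupling ω_s² = ω_c¹ ⇒ overall = 31/88 × -8/21 = -31/231

-31/231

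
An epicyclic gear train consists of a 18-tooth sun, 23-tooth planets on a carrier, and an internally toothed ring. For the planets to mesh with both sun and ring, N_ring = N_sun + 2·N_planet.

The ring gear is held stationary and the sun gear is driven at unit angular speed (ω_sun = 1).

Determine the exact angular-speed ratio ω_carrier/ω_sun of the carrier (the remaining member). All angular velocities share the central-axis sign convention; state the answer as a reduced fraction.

9/41

N_ring = 18 + 2·23 = 64
18(ω_s−ω_c) = −64(ω_r−ω_c),  ω_r=0, ω_s=1
18(1−ω_c) = −64(0−ω_c)  ⇒  82ω_c = 18  ⇒  ω_c = 9/41
ω_c/ω_s = 9/41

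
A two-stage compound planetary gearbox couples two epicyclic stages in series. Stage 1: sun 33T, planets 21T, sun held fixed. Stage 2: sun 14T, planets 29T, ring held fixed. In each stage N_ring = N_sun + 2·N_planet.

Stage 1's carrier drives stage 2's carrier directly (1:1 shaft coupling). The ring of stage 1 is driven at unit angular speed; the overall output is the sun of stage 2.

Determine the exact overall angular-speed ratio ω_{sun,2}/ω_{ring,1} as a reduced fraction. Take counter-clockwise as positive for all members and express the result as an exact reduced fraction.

1075/252

Stage 1: N_ring = 33 + 2·21 = 75
Stage 1: 33(ω_s−ω_c) = −75(ω_r−ω_c),  ω_s=0, ω_r=1
Stage 1: 33(0−ω_c) = −75(1−ω_c)  ⇒  108ω_c = 75  ⇒  ω_c = 25/36
  ⇒ ω_c¹/ω_r¹ = 25/36
Stage 2: N_ring = 14 + 2·29 = 72
Stage 2: 14(ω_s−ω_c) = −72(ω_r−ω_c),  ω_r=0, ω_c=1
Stage 2: ω_s = 1 − (72/14)(0−1) = 43/7
  ⇒ ω_s²/ω_c² = 43/7
Coupling ω_c² = ω_c¹ ⇒ overall = 25/36 × 43/7 = 1075/252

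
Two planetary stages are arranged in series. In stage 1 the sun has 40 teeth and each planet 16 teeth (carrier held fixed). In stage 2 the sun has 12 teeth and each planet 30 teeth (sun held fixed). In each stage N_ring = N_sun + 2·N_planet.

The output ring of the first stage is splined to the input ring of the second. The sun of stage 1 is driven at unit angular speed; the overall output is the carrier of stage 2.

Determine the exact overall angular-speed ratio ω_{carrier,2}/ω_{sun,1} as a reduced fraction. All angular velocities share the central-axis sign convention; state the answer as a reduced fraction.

-10/21

Stage 1: N_ring = 40 + 2·16 = 72
Stage 1: 40(ω_s−ω_c) = −72(ω_r−ω_c),  ω_c=0, ω_s=1
Stage 1: ω_r = 0 − (40/72)(1−0) = -5/9
  ⇒ ω_r¹/ω_s¹ = -5/9
Stage 2: N_ring = 12 + 2·30 = 72
Stage 2: 12(ω_s−ω_c) = −72(ω_r−ω_c),  ω_s=0, ω_r=1
Stage 2: 12(0−ω_c) = −72(1−ω_c)  ⇒  84ω_c = 72  ⇒  ω_c = 6/7
  ⇒ ω_c²/ω_r² = 6/7
Coupling ω_r² = ω_r¹ ⇒ overall = -5/9 × 6/7 = -10/21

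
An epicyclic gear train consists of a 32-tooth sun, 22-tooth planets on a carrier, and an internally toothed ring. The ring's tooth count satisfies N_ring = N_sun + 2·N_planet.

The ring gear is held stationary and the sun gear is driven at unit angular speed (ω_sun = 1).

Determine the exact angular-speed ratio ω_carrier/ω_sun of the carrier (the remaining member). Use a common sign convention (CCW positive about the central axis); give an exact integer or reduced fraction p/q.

N_ring = 32 + 2·22 = 76
32(ω_s−ω_c) = −76(ω_r−ω_c),  ω_r=0, ω_s=1
32(1−ω_c) = −76(0−ω_c)  ⇒  108ω_c = 32  ⇒  ω_c = 8/27
ω_c/ω_s = 8/27

8/27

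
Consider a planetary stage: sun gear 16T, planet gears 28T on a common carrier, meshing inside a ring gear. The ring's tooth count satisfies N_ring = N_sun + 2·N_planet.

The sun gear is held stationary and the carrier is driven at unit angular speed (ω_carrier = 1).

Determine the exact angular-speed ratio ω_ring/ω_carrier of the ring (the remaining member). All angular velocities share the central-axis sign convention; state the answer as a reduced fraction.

11/9

N_ring = 16 + 2·28 = 72
16(ω_s−ω_c) = −72(ω_r−ω_c),  ω_s=0, ω_c=1
ω_r = 1 − (16/72)(0−1) = 11/9
ω_r/ω_c = 11/9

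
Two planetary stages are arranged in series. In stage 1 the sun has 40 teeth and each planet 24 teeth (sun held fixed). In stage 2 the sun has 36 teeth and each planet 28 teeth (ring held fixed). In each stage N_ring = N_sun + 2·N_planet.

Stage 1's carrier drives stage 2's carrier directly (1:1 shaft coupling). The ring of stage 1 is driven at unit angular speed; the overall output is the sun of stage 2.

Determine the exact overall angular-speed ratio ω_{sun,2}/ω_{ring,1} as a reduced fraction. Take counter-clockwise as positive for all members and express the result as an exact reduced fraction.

22/9

Stage 1: N_ring = 40 + 2·24 = 88
Stage 1: 40(ω_s−ω_c) = −88(ω_r−ω_c),  ω_s=0, ω_r=1
Stage 1: 40(0−ω_c) = −88(1−ω_c)  ⇒  128ω_c = 88  ⇒  ω_c = 11/16
  ⇒ ω_c¹/ω_r¹ = 11/16
Stage 2: N_ring = 36 + 2·28 = 92
Stage 2: 36(ω_s−ω_c) = −92(ω_r−ω_c),  ω_r=0, ω_c=1
Stage 2: ω_s = 1 − (92/36)(0−1) = 32/9
  ⇒ ω_s²/ω_c² = 32/9
Coupling ω_c² = ω_c¹ ⇒ overall = 11/16 × 32/9 = 22/9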